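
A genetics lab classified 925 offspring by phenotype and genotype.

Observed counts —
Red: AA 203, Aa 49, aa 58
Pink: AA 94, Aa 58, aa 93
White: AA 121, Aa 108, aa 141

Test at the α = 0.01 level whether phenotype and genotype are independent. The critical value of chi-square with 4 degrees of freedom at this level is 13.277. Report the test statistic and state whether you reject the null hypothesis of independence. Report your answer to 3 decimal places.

80.987; reject H₀

Row totals: 310, 245, 370. Column totals: 418, 215, 292. Grand total N = 925.
Expected counts (row total × column total / N):
  Red, AA: 310×418/925 = 140.0865
  Red, Aa: 310×215/925 = 72.0541
  Red, aa: 310×292/925 = 97.8595
  Pink, AA: 245×418/925 = 110.7135
  Pink, Aa: 245×215/925 = 56.9459
  Pink, aa: 245×292/925 = 77.3405
  White, AA: 370×418/925 = 167.2000
  White, Aa: 370×215/925 = 86.0000
  White, aa: 370×292/925 = 116.8000
Contributions (O − E)²/E:
  (203 − 140.0865)²/140.0865 = 28.2547
  (49 − 72.0541)²/72.0541 = 7.3763
  (58 − 97.8595)²/97.8595 = 16.2353
  (94 − 110.7135)²/110.7135 = 2.5231
  (58 − 56.9459)²/56.9459 = 0.0195
  (93 − 77.3405)²/77.3405 = 3.1707
  (121 − 167.2000)²/167.2000 = 12.7658
  (108 − 86.0000)²/86.0000 = 5.6279
  (141 − 116.8000)²/116.8000 = 5.0140
χ² = 28.2547 + 7.3763 + 16.2353 + 2.5231 + 0.0195 + 3.1707 + 12.7658 + 5.6279 + 5.0140 = 80.987
df = (3−1)(3−1) = 4. Since 80.987 > 13.277, reject the null hypothesis of independence at α = 0.01.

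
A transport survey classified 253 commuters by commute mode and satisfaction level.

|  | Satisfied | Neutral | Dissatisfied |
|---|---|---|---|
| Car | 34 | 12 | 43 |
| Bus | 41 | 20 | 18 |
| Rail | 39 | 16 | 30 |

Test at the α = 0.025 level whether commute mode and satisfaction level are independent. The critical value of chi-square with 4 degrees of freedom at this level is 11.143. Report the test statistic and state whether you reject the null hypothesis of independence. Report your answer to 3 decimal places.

12.452; reject H₀

Row totals: 89, 79, 85. Column totals: 114, 48, 91. Grand total N = 253.
Expected counts (row total × column total / N):
  Car, Satisfied: 89×114/253 = 40.1028
  Car, Neutral: 89×48/253 = 16.8854
  Car, Dissatisfied: 89×91/253 = 32.0119
  Bus, Satisfied: 79×114/253 = 35.5968
  Bus, Neutral: 79×48/253 = 14.9881
  Bus, Dissatisfied: 79×91/253 = 28.4150
  Rail, Satisfied: 85×114/253 = 38.3004
  Rail, Neutral: 85×48/253 = 16.1265
  Rail, Dissatisfied: 85×91/253 = 30.5731
Contributions (O − E)²/E:
  (34 − 40.1028)²/40.1028 = 0.9287
  (12 − 16.8854)²/16.8854 = 1.4135
  (43 − 32.0119)²/32.0119 = 3.7717
  (41 − 35.5968)²/35.5968 = 0.8201
  (20 − 14.9881)²/14.9881 = 1.6759
  (18 − 28.4150)²/28.4150 = 3.8174
  (39 − 38.3004)²/38.3004 = 0.0128
  (16 − 16.1265)²/16.1265 = 0.0010
  (30 − 30.5731)²/30.5731 = 0.0107
χ² = 0.9287 + 1.4135 + 3.7717 + 0.8201 + 1.6759 + 3.8174 + 0.0128 + 0.0010 + 0.0107 = 12.452
df = (3−1)(3−1) = 4. Since 12.452 > 11.143, reject the null hypothesis of independence at α = 0.025.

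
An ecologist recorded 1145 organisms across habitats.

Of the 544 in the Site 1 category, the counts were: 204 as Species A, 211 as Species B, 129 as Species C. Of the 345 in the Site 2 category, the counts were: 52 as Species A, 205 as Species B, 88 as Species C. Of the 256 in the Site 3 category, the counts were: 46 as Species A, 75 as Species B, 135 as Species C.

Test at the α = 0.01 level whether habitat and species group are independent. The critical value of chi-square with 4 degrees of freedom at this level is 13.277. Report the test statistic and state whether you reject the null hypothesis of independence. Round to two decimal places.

136.34; reject H₀

Row totals: 544, 345, 256. Column totals: 302, 491, 352. Grand total N = 1145.
Expected counts (row total × column total / N):
  Site 1, Species A: 544×302/1145 = 143.4830
  Site 1, Species B: 544×491/1145 = 233.2786
  Site 1, Species C: 544×352/1145 = 167.2384
  Site 2, Species A: 345×302/1145 = 90.9956
  Site 2, Species B: 345×491/1145 = 147.9432
  Site 2, Species C: 345×352/1145 = 106.0611
  Site 3, Species A: 256×302/1145 = 67.5214
  Site 3, Species B: 256×491/1145 = 109.7782
  Site 3, Species C: 256×352/1145 = 78.7004
Contributions (O − E)²/E:
  (204 − 143.4830)²/143.4830 = 25.5243
  (211 − 233.2786)²/233.2786 = 2.1277
  (129 − 167.2384)²/167.2384 = 8.7431
  (52 − 90.9956)²/90.9956 = 16.7113
  (205 − 147.9432)²/147.9432 = 22.0049
  (88 − 106.0611)²/106.0611 = 3.0756
  (46 − 67.5214)²/67.5214 = 6.8596
  (75 − 109.7782)²/109.7782 = 11.0179
  (135 − 78.7004)²/78.7004 = 40.2748
χ² = 25.5243 + 2.1277 + 8.7431 + 16.7113 + 22.0049 + 3.0756 + 6.8596 + 11.0179 + 40.2748 = 136.34
df = (3−1)(3−1) = 4. Since 136.34 > 13.277, reject the null hypothesis of independence at α = 0.01.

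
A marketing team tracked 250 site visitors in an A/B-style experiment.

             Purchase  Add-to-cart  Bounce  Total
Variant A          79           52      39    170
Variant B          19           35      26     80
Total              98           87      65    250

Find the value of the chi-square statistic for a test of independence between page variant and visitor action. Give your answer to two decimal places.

11.78

Grand total N = 250.
Expected counts (row total × column total / N):
  Variant A, Purchase: 170×98/250 = 66.640
  Variant A, Add-to-cart: 170×87/250 = 59.160
  Variant A, Bounce: 170×65/250 = 44.200
  Variant B, Purchase: 80×98/250 = 31.360
  Variant B, Add-to-cart: 80×87/250 = 27.840
  Variant B, Bounce: 80×65/250 = 20.800
Contributions (O − E)²/E:
  (79 − 66.640)²/66.640 = 2.2925
  (52 − 59.160)²/59.160 = 0.8666
  (39 − 44.200)²/44.200 = 0.6118
  (19 − 31.360)²/31.360 = 4.8715
  (35 − 27.840)²/27.840 = 1.8414
  (26 − 20.800)²/20.800 = 1.3000
χ² = 2.2925 + 0.8666 + 0.6118 + 4.8715 + 1.8414 + 1.3000 = 11.78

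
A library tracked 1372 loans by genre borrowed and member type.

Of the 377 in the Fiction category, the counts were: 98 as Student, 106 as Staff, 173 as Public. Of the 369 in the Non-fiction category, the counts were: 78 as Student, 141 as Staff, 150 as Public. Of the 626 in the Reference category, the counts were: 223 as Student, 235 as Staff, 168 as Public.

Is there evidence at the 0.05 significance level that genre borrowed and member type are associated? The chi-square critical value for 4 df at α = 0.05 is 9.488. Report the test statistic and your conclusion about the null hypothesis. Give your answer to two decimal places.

52.96; reject H₀

Row totals: 377, 369, 626. Column totals: 399, 482, 491. Grand total N = 1372.
Expected counts (row total × column total / N):
  Fiction, Student: 377×399/1372 = 109.638
  Fiction, Staff: 377×482/1372 = 132.445
  Fiction, Public: 377×491/1372 = 134.918
  Non-fiction, Student: 369×399/1372 = 107.311
  Non-fiction, Staff: 369×482/1372 = 129.634
  Non-fiction, Public: 369×491/1372 = 132.055
  Reference, Student: 626×399/1372 = 182.051
  Reference, Staff: 626×482/1372 = 219.921
  Reference, Public: 626×491/1372 = 224.028
Contributions (O − E)²/E:
  (98 − 109.638)²/109.638 = 1.2354
  (106 − 132.445)²/132.445 = 5.2802
  (173 − 134.918)²/134.918 = 10.7490
  (78 − 107.311)²/107.311 = 8.0060
  (141 − 129.634)²/129.634 = 0.9965
  (150 − 132.055)²/132.055 = 2.4386
  (223 − 182.051)²/182.051 = 9.2107
  (235 − 219.921)²/219.921 = 1.0339
  (168 − 224.028)²/224.028 = 14.0123
χ² = 1.2354 + 5.2802 + 10.7490 + 8.0060 + 0.9965 + 2.4386 + 9.2107 + 1.0339 + 14.0123 = 52.96
df = (3−1)(3−1) = 4. Since 52.96 > 9.488, reject the null hypothesis of independence at α = 0.05.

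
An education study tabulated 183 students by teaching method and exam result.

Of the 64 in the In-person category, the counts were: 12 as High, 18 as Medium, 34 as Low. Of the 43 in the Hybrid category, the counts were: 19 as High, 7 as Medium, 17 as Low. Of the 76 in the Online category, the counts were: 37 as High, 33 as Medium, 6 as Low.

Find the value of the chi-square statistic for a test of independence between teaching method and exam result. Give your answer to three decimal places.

39.993

Row totals: 64, 43, 76. Column totals: 68, 58, 57. Grand total N = 183.
Expected counts (row total × column total / N):
  In-person, High: 64×68/183 = 23.7814
  In-person, Medium: 64×58/183 = 20.2842
  In-person, Low: 64×57/183 = 19.9344
  Hybrid, High: 43×68/183 = 15.9781
  Hybrid, Medium: 43×58/183 = 13.6284
  Hybrid, Low: 43×57/183 = 13.3934
  Online, High: 76×68/183 = 28.2404
  Online, Medium: 76×58/183 = 24.0874
  Online, Low: 76×57/183 = 23.6721
Contributions (O − E)²/E:
  (12 − 23.7814)²/23.7814 = 5.8366
  (18 − 20.2842)²/20.2842 = 0.2572
  (34 − 19.9344)²/19.9344 = 9.9246
  (19 − 15.9781)²/15.9781 = 0.5715
  (7 − 13.6284)²/13.6284 = 3.2238
  (17 − 13.3934)²/13.3934 = 0.9712
  (37 − 28.2404)²/28.2404 = 2.7171
  (33 − 24.0874)²/24.0874 = 3.2978
  (6 − 23.6721)²/23.6721 = 13.1929
χ² = 5.8366 + 0.2572 + 9.9246 + 0.5715 + 3.2238 + 0.9712 + 2.7171 + 3.2978 + 13.1929 = 39.993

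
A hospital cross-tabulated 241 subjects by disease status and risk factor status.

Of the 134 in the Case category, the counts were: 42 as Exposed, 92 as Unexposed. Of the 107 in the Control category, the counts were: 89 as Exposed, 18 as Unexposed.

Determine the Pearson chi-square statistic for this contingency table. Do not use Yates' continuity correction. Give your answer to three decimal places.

Row totals: 134, 107. Column totals: 131, 110. Grand total N = 241.
Expected counts (row total × column total / N):
  Case, Exposed: 134×131/241 = 72.8382
  Case, Unexposed: 134×110/241 = 61.1618
  Control, Exposed: 107×131/241 = 58.1618
  Control, Unexposed: 107×110/241 = 48.8382
Contributions (O − E)²/E:
  (42 − 72.8382)²/72.8382 = 13.0563
  (92 − 61.1618)²/61.1618 = 15.5488
  (89 − 58.1618)²/58.1618 = 16.3508
  (18 − 48.8382)²/48.8382 = 19.4724
χ² = 13.0563 + 15.5488 + 16.3508 + 19.4724 = 64.428

64.428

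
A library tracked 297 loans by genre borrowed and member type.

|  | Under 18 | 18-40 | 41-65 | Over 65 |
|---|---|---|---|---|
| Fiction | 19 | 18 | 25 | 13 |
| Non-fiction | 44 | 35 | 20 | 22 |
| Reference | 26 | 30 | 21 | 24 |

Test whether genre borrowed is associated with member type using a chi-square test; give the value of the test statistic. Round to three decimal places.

10.573

Row totals: 75, 121, 101. Column totals: 89, 83, 66, 59. Grand total N = 297.
Expected counts (row total × column total / N):
  Fiction, Under 18: 75×89/297 = 22.47475
  Fiction, 18-40: 75×83/297 = 20.95960
  Fiction, 41-65: 75×66/297 = 16.66667
  Fiction, Over 65: 75×59/297 = 14.89899
  Non-fiction, Under 18: 121×89/297 = 36.25926
  Non-fiction, 18-40: 121×83/297 = 33.81481
  Non-fiction, 41-65: 121×66/297 = 26.88889
  Non-fiction, Over 65: 121×59/297 = 24.03704
  Reference, Under 18: 101×89/297 = 30.26599
  Reference, 18-40: 101×83/297 = 28.22559
  Reference, 41-65: 101×66/297 = 22.44444
  Reference, Over 65: 101×59/297 = 20.06397
Contributions (O − E)²/E:
  (19 − 22.47475)²/22.47475 = 0.5372
  (18 − 20.95960)²/20.95960 = 0.4179
  (25 − 16.66667)²/16.66667 = 4.1667
  (13 − 14.89899)²/14.89899 = 0.2420
  (44 − 36.25926)²/36.25926 = 1.6525
  (35 − 33.81481)²/33.81481 = 0.0415
  (20 − 26.88889)²/26.88889 = 1.7649
  (22 − 24.03704)²/24.03704 = 0.1726
  (26 − 30.26599)²/30.26599 = 0.6013
  (30 − 28.22559)²/28.22559 = 0.1115
  (21 − 22.44444)²/22.44444 = 0.0930
  (24 − 20.06397)²/20.06397 = 0.7721
χ² = 0.5372 + 0.4179 + 4.1667 + 0.2420 + 1.6525 + 0.0415 + 1.7649 + 0.1726 + 0.6013 + 0.1115 + 0.0930 + 0.7721 = 10.573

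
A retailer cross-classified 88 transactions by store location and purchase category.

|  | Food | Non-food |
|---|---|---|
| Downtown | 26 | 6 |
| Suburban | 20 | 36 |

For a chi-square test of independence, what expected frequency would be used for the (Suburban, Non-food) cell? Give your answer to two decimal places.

Row total (Suburban) = 56; column total (Non-food) = 42; grand total N = 88.
Expected count = (row total × column total) / N = 56 × 42 / 88 = 26.73.

26.73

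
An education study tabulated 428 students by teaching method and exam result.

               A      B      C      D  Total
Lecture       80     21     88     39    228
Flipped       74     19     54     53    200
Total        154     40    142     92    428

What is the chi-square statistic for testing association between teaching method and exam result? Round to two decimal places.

8.81

Grand total N = 428.
Expected counts (row total × column total / N):
  Lecture, A: 228×154/428 = 82.037
  Lecture, B: 228×40/428 = 21.308
  Lecture, C: 228×142/428 = 75.645
  Lecture, D: 228×92/428 = 49.009
  Flipped, A: 200×154/428 = 71.963
  Flipped, B: 200×40/428 = 18.692
  Flipped, C: 200×142/428 = 66.355
  Flipped, D: 200×92/428 = 42.991
Contributions (O − E)²/E:
  (80 − 82.037)²/82.037 = 0.0506
  (21 − 21.308)²/21.308 = 0.0045
  (88 − 75.645)²/75.645 = 2.0179
  (39 − 49.009)²/49.009 = 2.0441
  (74 − 71.963)²/71.963 = 0.0577
  (19 − 18.692)²/18.692 = 0.0051
  (54 − 66.355)²/66.355 = 2.3004
  (53 − 42.991)²/42.991 = 2.3303
χ² = 0.0506 + 0.0045 + 2.0179 + 2.0441 + 0.0577 + 0.0051 + 2.3004 + 2.3303 = 8.81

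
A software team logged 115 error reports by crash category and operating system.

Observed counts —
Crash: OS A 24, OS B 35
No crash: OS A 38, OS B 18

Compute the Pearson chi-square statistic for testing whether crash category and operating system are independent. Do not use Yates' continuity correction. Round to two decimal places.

8.54

Row totals: 59, 56. Column totals: 62, 53. Grand total N = 115.
Expected counts (row total × column total / N):
  Crash, OS A: 59×62/115 = 31.809
  Crash, OS B: 59×53/115 = 27.191
  No crash, OS A: 56×62/115 = 30.191
  No crash, OS B: 56×53/115 = 25.809
Contributions (O − E)²/E:
  (24 − 31.809)²/31.809 = 1.9171
  (35 − 27.191)²/27.191 = 2.2427
  (38 − 30.191)²/30.191 = 2.0198
  (18 − 25.809)²/25.809 = 2.3628
χ² = 1.9171 + 2.2427 + 2.0198 + 2.3628 = 8.54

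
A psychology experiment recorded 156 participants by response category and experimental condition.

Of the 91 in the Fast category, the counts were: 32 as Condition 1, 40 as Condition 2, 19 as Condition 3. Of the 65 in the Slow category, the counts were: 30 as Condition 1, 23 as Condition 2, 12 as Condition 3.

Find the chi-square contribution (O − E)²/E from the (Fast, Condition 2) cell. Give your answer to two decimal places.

Row total (Fast) = 91; column total (Condition 2) = 63; N = 156.
Expected count E = 91 × 63 / 156 = 36.750.
Contribution = (O − E)²/E = (40 − 36.750)² / 36.750 = 0.29.

0.29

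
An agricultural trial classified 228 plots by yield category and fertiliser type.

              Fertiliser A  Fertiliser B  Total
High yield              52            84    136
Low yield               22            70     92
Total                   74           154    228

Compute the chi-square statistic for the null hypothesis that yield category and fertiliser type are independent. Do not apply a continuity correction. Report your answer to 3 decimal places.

5.135

Grand total N = 228.
Expected counts (row total × column total / N):
  High yield, Fertiliser A: 136×74/228 = 44.1404
  High yield, Fertiliser B: 136×154/228 = 91.8596
  Low yield, Fertiliser A: 92×74/228 = 29.8596
  Low yield, Fertiliser B: 92×154/228 = 62.1404
Contributions (O − E)²/E:
  (52 − 44.1404)²/44.1404 = 1.3995
  (84 − 91.8596)²/91.8596 = 0.6725
  (22 − 29.8596)²/29.8596 = 2.0688
  (70 − 62.1404)²/62.1404 = 0.9941
χ² = 1.3995 + 0.6725 + 2.0688 + 0.9941 = 5.135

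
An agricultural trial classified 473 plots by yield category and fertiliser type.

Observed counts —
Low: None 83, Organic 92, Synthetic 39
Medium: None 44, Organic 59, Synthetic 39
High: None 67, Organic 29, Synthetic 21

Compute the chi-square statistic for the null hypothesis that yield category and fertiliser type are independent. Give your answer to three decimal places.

Row totals: 214, 142, 117. Column totals: 194, 180, 99. Grand total N = 473.
Expected counts (row total × column total / N):
  Low, None: 214×194/473 = 87.7717
  Low, Organic: 214×180/473 = 81.4376
  Low, Synthetic: 214×99/473 = 44.7907
  Medium, None: 142×194/473 = 58.2410
  Medium, Organic: 142×180/473 = 54.0381
  Medium, Synthetic: 142×99/473 = 29.7209
  High, None: 117×194/473 = 47.9873
  High, Organic: 117×180/473 = 44.5243
  High, Synthetic: 117×99/473 = 24.4884
Contributions (O − E)²/E:
  (83 − 87.7717)²/87.7717 = 0.2594
  (92 − 81.4376)²/81.4376 = 1.3699
  (39 − 44.7907)²/44.7907 = 0.7486
  (44 − 58.2410)²/58.2410 = 3.4822
  (59 − 54.0381)²/54.0381 = 0.4556
  (39 − 29.7209)²/29.7209 = 2.8970
  (67 − 47.9873)²/47.9873 = 7.5329
  (29 − 44.5243)²/44.5243 = 5.4129
  (21 − 24.4884)²/24.4884 = 0.4969
χ² = 0.2594 + 1.3699 + 0.7486 + 3.4822 + 0.4556 + 2.8970 + 7.5329 + 5.4129 + 0.4969 = 22.655

22.655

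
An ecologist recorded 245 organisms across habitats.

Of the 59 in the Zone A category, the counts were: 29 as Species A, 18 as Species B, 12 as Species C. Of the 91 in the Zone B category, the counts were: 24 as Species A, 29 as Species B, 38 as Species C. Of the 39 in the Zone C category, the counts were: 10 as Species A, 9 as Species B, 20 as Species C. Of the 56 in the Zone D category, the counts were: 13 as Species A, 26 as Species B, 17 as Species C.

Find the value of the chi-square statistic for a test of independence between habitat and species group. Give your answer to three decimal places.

20.619

Row totals: 59, 91, 39, 56. Column totals: 76, 82, 87. Grand total N = 245.
Expected counts (row total × column total / N):
  Zone A, Species A: 59×76/245 = 18.3020
  Zone A, Species B: 59×82/245 = 19.7469
  Zone A, Species C: 59×87/245 = 20.9510
  Zone B, Species A: 91×76/245 = 28.2286
  Zone B, Species B: 91×82/245 = 30.4571
  Zone B, Species C: 91×87/245 = 32.3143
  Zone C, Species A: 39×76/245 = 12.0980
  Zone C, Species B: 39×82/245 = 13.0531
  Zone C, Species C: 39×87/245 = 13.8490
  Zone D, Species A: 56×76/245 = 17.3714
  Zone D, Species B: 56×82/245 = 18.7429
  Zone D, Species C: 56×87/245 = 19.8857
Contributions (O − E)²/E:
  (29 − 18.3020)²/18.3020 = 6.2533
  (18 − 19.7469)²/19.7469 = 0.1545
  (12 − 20.9510)²/20.9510 = 3.8242
  (24 − 28.2286)²/28.2286 = 0.6334
  (29 − 30.4571)²/30.4571 = 0.0697
  (38 − 32.3143)²/32.3143 = 1.0004
  (10 − 12.0980)²/12.0980 = 0.3638
  (9 − 13.0531)²/13.0531 = 1.2585
  (20 − 13.8490)²/13.8490 = 2.7320
  (13 − 17.3714)²/17.3714 = 1.1000
  (26 − 18.7429)²/18.7429 = 2.8099
  (17 − 19.8857)²/19.8857 = 0.4188
χ² = 6.2533 + 0.1545 + 3.8242 + 0.6334 + 0.0697 + 1.0004 + 0.3638 + 1.2585 + 2.7320 + 1.1000 + 2.8099 + 0.4188 = 20.619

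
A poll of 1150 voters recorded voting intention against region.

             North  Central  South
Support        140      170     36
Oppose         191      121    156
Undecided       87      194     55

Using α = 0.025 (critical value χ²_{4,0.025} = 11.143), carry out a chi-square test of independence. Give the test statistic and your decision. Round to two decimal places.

Row totals: 346, 468, 336. Column totals: 418, 485, 247. Grand total N = 1150.
Expected counts (row total × column total / N):
  Support, North: 346×418/1150 = 125.763
  Support, Central: 346×485/1150 = 145.922
  Support, South: 346×247/1150 = 74.315
  Oppose, North: 468×418/1150 = 170.108
  Oppose, Central: 468×485/1150 = 197.374
  Oppose, South: 468×247/1150 = 100.518
  Undecided, North: 336×418/1150 = 122.129
  Undecided, Central: 336×485/1150 = 141.704
  Undecided, South: 336×247/1150 = 72.167
Contributions (O − E)²/E:
  (140 − 125.763)²/125.763 = 1.6117
  (170 − 145.922)²/145.922 = 3.9730
  (36 − 74.315)²/74.315 = 19.7543
  (191 − 170.108)²/170.108 = 2.5659
  (121 − 197.374)²/197.374 = 29.5530
  (156 − 100.518)²/100.518 = 30.6239
  (87 − 122.129)²/122.129 = 10.1045
  (194 − 141.704)²/141.704 = 19.2999
  (55 − 72.167)²/72.167 = 4.0837
χ² = 1.6117 + 3.9730 + 19.7543 + 2.5659 + 29.5530 + 30.6239 + 10.1045 + 19.2999 + 4.0837 = 121.57
df = (3−1)(3−1) = 4. Since 121.57 > 11.143, reject the null hypothesis of independence at α = 0.025.

121.57; reject H₀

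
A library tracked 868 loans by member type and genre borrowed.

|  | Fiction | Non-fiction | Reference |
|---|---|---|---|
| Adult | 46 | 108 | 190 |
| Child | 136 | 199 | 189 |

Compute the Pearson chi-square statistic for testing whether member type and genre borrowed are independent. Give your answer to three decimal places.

Row totals: 344, 524. Column totals: 182, 307, 379. Grand total N = 868.
Expected counts (row total × column total / N):
  Adult, Fiction: 344×182/868 = 72.1290
  Adult, Non-fiction: 344×307/868 = 121.6682
  Adult, Reference: 344×379/868 = 150.2028
  Child, Fiction: 524×182/868 = 109.8710
  Child, Non-fiction: 524×307/868 = 185.3318
  Child, Reference: 524×379/868 = 228.7972
Contributions (O − E)²/E:
  (46 − 72.1290)²/72.1290 = 9.4653
  (108 − 121.6682)²/121.6682 = 1.5355
  (190 − 150.2028)²/150.2028 = 10.5445
  (136 − 109.8710)²/109.8710 = 6.2139
  (199 − 185.3318)²/185.3318 = 1.0080
  (189 − 228.7972)²/228.7972 = 6.9224
χ² = 9.4653 + 1.5355 + 10.5445 + 6.2139 + 1.0080 + 6.9224 = 35.690

35.690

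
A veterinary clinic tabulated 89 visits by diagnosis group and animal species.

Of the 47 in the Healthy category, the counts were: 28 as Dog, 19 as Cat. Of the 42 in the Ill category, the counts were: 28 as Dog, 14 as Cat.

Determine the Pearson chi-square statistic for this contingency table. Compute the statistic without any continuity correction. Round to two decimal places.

0.48

Row totals: 47, 42. Column totals: 56, 33. Grand total N = 89.
Expected counts (row total × column total / N):
  Healthy, Dog: 47×56/89 = 29.573
  Healthy, Cat: 47×33/89 = 17.427
  Ill, Dog: 42×56/89 = 26.427
  Ill, Cat: 42×33/89 = 15.573
Contributions (O − E)²/E:
  (28 − 29.573)²/29.573 = 0.0837
  (19 − 17.427)²/17.427 = 0.1420
  (28 − 26.427)²/26.427 = 0.0936
  (14 − 15.573)²/15.573 = 0.1589
χ² = 0.0837 + 0.1420 + 0.0936 + 0.1589 = 0.48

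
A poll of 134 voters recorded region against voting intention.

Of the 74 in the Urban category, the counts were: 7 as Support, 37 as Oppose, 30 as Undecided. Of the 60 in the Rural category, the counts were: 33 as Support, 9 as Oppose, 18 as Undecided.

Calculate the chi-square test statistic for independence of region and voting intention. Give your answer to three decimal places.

Row totals: 74, 60. Column totals: 40, 46, 48. Grand total N = 134.
Expected counts (row total × column total / N):
  Urban, Support: 74×40/134 = 22.08955
  Urban, Oppose: 74×46/134 = 25.40299
  Urban, Undecided: 74×48/134 = 26.50746
  Rural, Support: 60×40/134 = 17.91045
  Rural, Oppose: 60×46/134 = 20.59701
  Rural, Undecided: 60×48/134 = 21.49254
Contributions (O − E)²/E:
  (7 − 22.08955)²/22.08955 = 10.3078
  (37 − 25.40299)²/25.40299 = 5.2943
  (30 − 26.50746)²/26.50746 = 0.4602
  (33 − 17.91045)²/17.91045 = 12.7129
  (9 − 20.59701)²/20.59701 = 6.5296
  (18 − 21.49254)²/21.49254 = 0.5675
χ² = 10.3078 + 5.2943 + 0.4602 + 12.7129 + 6.5296 + 0.5675 = 35.872

35.872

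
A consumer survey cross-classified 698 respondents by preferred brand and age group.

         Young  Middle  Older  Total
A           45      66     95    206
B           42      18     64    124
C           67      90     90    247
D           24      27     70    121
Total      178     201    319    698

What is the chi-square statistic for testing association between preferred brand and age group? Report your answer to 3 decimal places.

Grand total N = 698.
Expected counts (row total × column total / N):
  A, Young: 206×178/698 = 52.53295
  A, Middle: 206×201/698 = 59.32092
  A, Older: 206×319/698 = 94.14613
  B, Young: 124×178/698 = 31.62178
  B, Middle: 124×201/698 = 35.70774
  B, Older: 124×319/698 = 56.67049
  C, Young: 247×178/698 = 62.98854
  C, Middle: 247×201/698 = 71.12751
  C, Older: 247×319/698 = 112.88395
  D, Young: 121×178/698 = 30.85673
  D, Middle: 121×201/698 = 34.84384
  D, Older: 121×319/698 = 55.29943
Contributions (O − E)²/E:
  (45 − 52.53295)²/52.53295 = 1.0802
  (66 − 59.32092)²/59.32092 = 0.7520
  (95 − 94.14613)²/94.14613 = 0.0077
  (42 − 31.62178)²/31.62178 = 3.4061
  (18 − 35.70774)²/35.70774 = 8.7814
  (64 − 56.67049)²/56.67049 = 0.9480
  (67 − 62.98854)²/62.98854 = 0.2555
  (90 − 71.12751)²/71.12751 = 5.0075
  (90 − 112.88395)²/112.88395 = 4.6391
  (24 − 30.85673)²/30.85673 = 1.5236
  (27 − 34.84384)²/34.84384 = 1.7658
  (70 − 55.29943)²/55.29943 = 3.9079
χ² = 1.0802 + 0.7520 + 0.0077 + 3.4061 + 8.7814 + 0.9480 + 0.2555 + 5.0075 + 4.6391 + 1.5236 + 1.7658 + 3.9079 = 32.075

32.075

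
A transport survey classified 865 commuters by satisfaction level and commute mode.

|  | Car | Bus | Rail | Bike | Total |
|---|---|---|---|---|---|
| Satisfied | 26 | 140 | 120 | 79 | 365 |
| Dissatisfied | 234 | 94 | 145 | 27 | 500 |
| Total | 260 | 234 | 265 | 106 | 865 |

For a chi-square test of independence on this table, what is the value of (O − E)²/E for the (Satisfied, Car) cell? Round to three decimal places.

Row total (Satisfied) = 365; column total (Car) = 260; N = 865.
Expected count E = 365 × 260 / 865 = 109.7110.
Contribution = (O − E)²/E = (26 − 109.7110)² / 109.7110 = 63.873.

63.873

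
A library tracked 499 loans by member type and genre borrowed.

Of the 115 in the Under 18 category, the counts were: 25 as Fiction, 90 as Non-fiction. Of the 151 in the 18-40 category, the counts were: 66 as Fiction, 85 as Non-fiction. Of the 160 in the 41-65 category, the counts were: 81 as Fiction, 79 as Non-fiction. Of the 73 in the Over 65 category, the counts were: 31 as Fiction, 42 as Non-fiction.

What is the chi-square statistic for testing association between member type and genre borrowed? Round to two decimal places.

24.32

Row totals: 115, 151, 160, 73. Column totals: 203, 296. Grand total N = 499.
Expected counts (row total × column total / N):
  Under 18, Fiction: 115×203/499 = 46.7836
  Under 18, Non-fiction: 115×296/499 = 68.2164
  18-40, Fiction: 151×203/499 = 61.4289
  18-40, Non-fiction: 151×296/499 = 89.5711
  41-65, Fiction: 160×203/499 = 65.0902
  41-65, Non-fiction: 160×296/499 = 94.9098
  Over 65, Fiction: 73×203/499 = 29.6974
  Over 65, Non-fiction: 73×296/499 = 43.3026
Contributions (O − E)²/E:
  (25 − 46.7836)²/46.7836 = 10.1430
  (90 − 68.2164)²/68.2164 = 6.9562
  (66 − 61.4289)²/61.4289 = 0.3401
  (85 − 89.5711)²/89.5711 = 0.2333
  (81 − 65.0902)²/65.0902 = 3.8888
  (79 − 94.9098)²/94.9098 = 2.6670
  (31 − 29.6974)²/29.6974 = 0.0571
  (42 − 43.3026)²/43.3026 = 0.0392
χ² = 10.1430 + 6.9562 + 0.3401 + 0.2333 + 3.8888 + 2.6670 + 0.0571 + 0.0392 = 24.32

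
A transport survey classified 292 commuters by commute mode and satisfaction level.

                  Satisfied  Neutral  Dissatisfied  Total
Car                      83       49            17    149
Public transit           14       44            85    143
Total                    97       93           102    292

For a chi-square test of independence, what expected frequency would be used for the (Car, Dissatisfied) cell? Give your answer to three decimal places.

52.048

Row total (Car) = 149; column total (Dissatisfied) = 102; grand total N = 292.
Expected count = (row total × column total) / N = 149 × 102 / 292 = 52.048.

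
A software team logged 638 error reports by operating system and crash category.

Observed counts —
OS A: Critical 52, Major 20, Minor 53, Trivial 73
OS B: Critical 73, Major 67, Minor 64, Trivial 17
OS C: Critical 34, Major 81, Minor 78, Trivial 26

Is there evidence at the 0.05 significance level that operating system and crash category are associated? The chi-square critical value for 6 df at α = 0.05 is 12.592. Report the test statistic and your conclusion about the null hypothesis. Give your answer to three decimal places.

103.463; reject H₀

Row totals: 198, 221, 219. Column totals: 159, 168, 195, 116. Grand total N = 638.
Expected counts (row total × column total / N):
  OS A, Critical: 198×159/638 = 49.3448
  OS A, Major: 198×168/638 = 52.1379
  OS A, Minor: 198×195/638 = 60.5172
  OS A, Trivial: 198×116/638 = 36.0000
  OS B, Critical: 221×159/638 = 55.0768
  OS B, Major: 221×168/638 = 58.1944
  OS B, Minor: 221×195/638 = 67.5470
  OS B, Trivial: 221×116/638 = 40.1818
  OS C, Critical: 219×159/638 = 54.5784
  OS C, Major: 219×168/638 = 57.6677
  OS C, Minor: 219×195/638 = 66.9357
  OS C, Trivial: 219×116/638 = 39.8182
Contributions (O − E)²/E:
  (52 − 49.3448)²/49.3448 = 0.1429
  (20 − 52.1379)²/52.1379 = 19.8099
  (53 − 60.5172)²/60.5172 = 0.9338
  (73 − 36.0000)²/36.0000 = 38.0278
  (73 − 55.0768)²/55.0768 = 5.8326
  (67 − 58.1944)²/58.1944 = 1.3324
  (64 − 67.5470)²/67.5470 = 0.1863
  (17 − 40.1818)²/40.1818 = 13.3741
  (34 − 54.5784)²/54.5784 = 7.7589
  (81 − 57.6677)²/57.6677 = 9.4402
  (78 − 66.9357)²/66.9357 = 1.8289
  (26 − 39.8182)²/39.8182 = 4.7954
χ² = 0.1429 + 19.8099 + 0.9338 + 38.0278 + 5.8326 + 1.3324 + 0.1863 + 13.3741 + 7.7589 + 9.4402 + 1.8289 + 4.7954 = 103.463
df = (3−1)(4−1) = 6. Since 103.463 > 12.592, reject the null hypothesis of independence at α = 0.05.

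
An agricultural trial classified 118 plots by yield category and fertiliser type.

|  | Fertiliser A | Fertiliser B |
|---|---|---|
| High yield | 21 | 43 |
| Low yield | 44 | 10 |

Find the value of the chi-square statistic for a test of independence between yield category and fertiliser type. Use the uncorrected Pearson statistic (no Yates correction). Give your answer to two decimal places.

28.04

Row totals: 64, 54. Column totals: 65, 53. Grand total N = 118.
Expected counts (row total × column total / N):
  High yield, Fertiliser A: 64×65/118 = 35.254
  High yield, Fertiliser B: 64×53/118 = 28.746
  Low yield, Fertiliser A: 54×65/118 = 29.746
  Low yield, Fertiliser B: 54×53/118 = 24.254
Contributions (O − E)²/E:
  (21 − 35.254)²/35.254 = 5.7632
  (43 − 28.746)²/28.746 = 7.0680
  (44 − 29.746)²/29.746 = 6.8304
  (10 − 24.254)²/24.254 = 8.3770
χ² = 5.7632 + 7.0680 + 6.8304 + 8.3770 = 28.04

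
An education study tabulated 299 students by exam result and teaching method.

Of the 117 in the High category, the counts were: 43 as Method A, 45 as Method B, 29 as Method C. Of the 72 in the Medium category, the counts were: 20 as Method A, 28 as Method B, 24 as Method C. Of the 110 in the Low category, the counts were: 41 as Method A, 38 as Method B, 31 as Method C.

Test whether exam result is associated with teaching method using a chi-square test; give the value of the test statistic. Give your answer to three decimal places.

2.816

Row totals: 117, 72, 110. Column totals: 104, 111, 84. Grand total N = 299.
Expected counts (row total × column total / N):
  High, Method A: 117×104/299 = 40.6957
  High, Method B: 117×111/299 = 43.4348
  High, Method C: 117×84/299 = 32.8696
  Medium, Method A: 72×104/299 = 25.0435
  Medium, Method B: 72×111/299 = 26.7291
  Medium, Method C: 72×84/299 = 20.2274
  Low, Method A: 110×104/299 = 38.2609
  Low, Method B: 110×111/299 = 40.8361
  Low, Method C: 110×84/299 = 30.9030
Contributions (O − E)²/E:
  (43 − 40.6957)²/40.6957 = 0.1305
  (45 − 43.4348)²/43.4348 = 0.0564
  (29 − 32.8696)²/32.8696 = 0.4556
  (20 − 25.0435)²/25.0435 = 1.0157
  (28 − 26.7291)²/26.7291 = 0.0604
  (24 − 20.2274)²/20.2274 = 0.7036
  (41 − 38.2609)²/38.2609 = 0.1961
  (38 − 40.8361)²/40.8361 = 0.1970
  (31 − 30.9030)²/30.9030 = 0.0003
χ² = 0.1305 + 0.0564 + 0.4556 + 1.0157 + 0.0604 + 0.7036 + 0.1961 + 0.1970 + 0.0003 = 2.816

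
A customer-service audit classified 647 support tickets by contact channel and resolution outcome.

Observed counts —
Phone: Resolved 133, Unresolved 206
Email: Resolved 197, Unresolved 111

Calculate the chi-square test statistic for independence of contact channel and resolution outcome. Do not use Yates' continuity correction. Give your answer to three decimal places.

39.487

Row totals: 339, 308. Column totals: 330, 317. Grand total N = 647.
Expected counts (row total × column total / N):
  Phone, Resolved: 339×330/647 = 172.9057
  Phone, Unresolved: 339×317/647 = 166.0943
  Email, Resolved: 308×330/647 = 157.0943
  Email, Unresolved: 308×317/647 = 150.9057
Contributions (O − E)²/E:
  (133 − 172.9057)²/172.9057 = 9.2100
  (206 − 166.0943)²/166.0943 = 9.5877
  (197 − 157.0943)²/157.0943 = 10.1370
  (111 − 150.9057)²/150.9057 = 10.5527
χ² = 9.2100 + 9.5877 + 10.1370 + 10.5527 = 39.487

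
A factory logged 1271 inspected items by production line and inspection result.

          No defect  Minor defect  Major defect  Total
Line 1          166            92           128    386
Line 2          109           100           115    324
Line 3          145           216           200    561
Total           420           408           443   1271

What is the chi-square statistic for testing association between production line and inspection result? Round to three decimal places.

36.412

Grand total N = 1271.
Expected counts (row total × column total / N):
  Line 1, No defect: 386×420/1271 = 127.5531
  Line 1, Minor defect: 386×408/1271 = 123.9087
  Line 1, Major defect: 386×443/1271 = 134.5382
  Line 2, No defect: 324×420/1271 = 107.0653
  Line 2, Minor defect: 324×408/1271 = 104.0063
  Line 2, Major defect: 324×443/1271 = 112.9284
  Line 3, No defect: 561×420/1271 = 185.3816
  Line 3, Minor defect: 561×408/1271 = 180.0850
  Line 3, Major defect: 561×443/1271 = 195.5334
Contributions (O − E)²/E:
  (166 − 127.5531)²/127.5531 = 11.5886
  (92 − 123.9087)²/123.9087 = 8.2171
  (128 − 134.5382)²/134.5382 = 0.3177
  (109 − 107.0653)²/107.0653 = 0.0350
  (100 − 104.0063)²/104.0063 = 0.1543
  (115 − 112.9284)²/112.9284 = 0.0380
  (145 − 185.3816)²/185.3816 = 8.7963
  (216 − 180.0850)²/180.0850 = 7.1627
  (200 − 195.5334)²/195.5334 = 0.1020
χ² = 11.5886 + 8.2171 + 0.3177 + 0.0350 + 0.1543 + 0.0380 + 8.7963 + 7.1627 + 0.1020 = 36.412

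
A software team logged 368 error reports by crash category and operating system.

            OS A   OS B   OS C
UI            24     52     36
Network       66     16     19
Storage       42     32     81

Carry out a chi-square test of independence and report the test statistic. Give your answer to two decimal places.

76.31

Row totals: 112, 101, 155. Column totals: 132, 100, 136. Grand total N = 368.
Expected counts (row total × column total / N):
  UI, OS A: 112×132/368 = 40.174
  UI, OS B: 112×100/368 = 30.435
  UI, OS C: 112×136/368 = 41.391
  Network, OS A: 101×132/368 = 36.228
  Network, OS B: 101×100/368 = 27.446
  Network, OS C: 101×136/368 = 37.326
  Storage, OS A: 155×132/368 = 55.598
  Storage, OS B: 155×100/368 = 42.120
  Storage, OS C: 155×136/368 = 57.283
Contributions (O − E)²/E:
  (24 − 40.174)²/40.174 = 6.5116
  (52 − 30.435)²/30.435 = 15.2801
  (36 − 41.391)²/41.391 = 0.7022
  (66 − 36.228)²/36.228 = 24.4665
  (16 − 27.446)²/27.446 = 4.7734
  (19 − 37.326)²/37.326 = 8.9975
  (42 − 55.598)²/55.598 = 3.3258
  (32 − 42.120)²/42.120 = 2.4315
  (81 − 57.283)²/57.283 = 9.8196
χ² = 6.5116 + 15.2801 + 0.7022 + 24.4665 + 4.7734 + 8.9975 + 3.3258 + 2.4315 + 9.8196 = 76.31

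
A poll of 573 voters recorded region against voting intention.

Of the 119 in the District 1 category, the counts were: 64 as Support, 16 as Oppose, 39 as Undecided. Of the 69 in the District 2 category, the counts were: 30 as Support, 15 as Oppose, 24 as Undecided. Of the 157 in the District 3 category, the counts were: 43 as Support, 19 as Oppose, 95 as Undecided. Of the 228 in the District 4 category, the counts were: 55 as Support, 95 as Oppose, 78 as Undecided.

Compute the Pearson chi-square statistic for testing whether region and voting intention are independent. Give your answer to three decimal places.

Row totals: 119, 69, 157, 228. Column totals: 192, 145, 236. Grand total N = 573.
Expected counts (row total × column total / N):
  District 1, Support: 119×192/573 = 39.8743
  District 1, Oppose: 119×145/573 = 30.1134
  District 1, Undecided: 119×236/573 = 49.0122
  District 2, Support: 69×192/573 = 23.1204
  District 2, Oppose: 69×145/573 = 17.4607
  District 2, Undecided: 69×236/573 = 28.4188
  District 3, Support: 157×192/573 = 52.6073
  District 3, Oppose: 157×145/573 = 39.7295
  District 3, Undecided: 157×236/573 = 64.6632
  District 4, Support: 228×192/573 = 76.3979
  District 4, Oppose: 228×145/573 = 57.6963
  District 4, Undecided: 228×236/573 = 93.9058
Contributions (O − E)²/E:
  (64 − 39.8743)²/39.8743 = 14.5971
  (16 − 30.1134)²/30.1134 = 6.6146
  (39 − 49.0122)²/49.0122 = 2.0453
  (30 − 23.1204)²/23.1204 = 2.0471
  (15 − 17.4607)²/17.4607 = 0.3468
  (24 − 28.4188)²/28.4188 = 0.6871
  (43 − 52.6073)²/52.6073 = 1.7545
  (19 − 39.7295)²/39.7295 = 10.8159
  (95 − 64.6632)²/64.6632 = 14.2325
  (55 − 76.3979)²/76.3979 = 5.9932
  (95 − 57.6963)²/57.6963 = 24.1188
  (78 − 93.9058)²/93.9058 = 2.6941
χ² = 14.5971 + 6.6146 + 2.0453 + 2.0471 + 0.3468 + 0.6871 + 1.7545 + 10.8159 + 14.2325 + 5.9932 + 24.1188 + 2.6941 = 85.947

85.947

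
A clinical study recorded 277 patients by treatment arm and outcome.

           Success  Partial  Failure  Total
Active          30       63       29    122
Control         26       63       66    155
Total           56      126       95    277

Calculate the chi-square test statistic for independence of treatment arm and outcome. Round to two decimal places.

Grand total N = 277.
Expected counts (row total × column total / N):
  Active, Success: 122×56/277 = 24.6643
  Active, Partial: 122×126/277 = 55.4946
  Active, Failure: 122×95/277 = 41.8412
  Control, Success: 155×56/277 = 31.3357
  Control, Partial: 155×126/277 = 70.5054
  Control, Failure: 155×95/277 = 53.1588
Contributions (O − E)²/E:
  (30 − 24.6643)²/24.6643 = 1.1543
  (63 − 55.4946)²/55.4946 = 1.0151
  (29 − 41.8412)²/41.8412 = 3.9410
  (26 − 31.3357)²/31.3357 = 0.9085
  (63 − 70.5054)²/70.5054 = 0.7990
  (66 − 53.1588)²/53.1588 = 3.1020
χ² = 1.1543 + 1.0151 + 3.9410 + 0.9085 + 0.7990 + 3.1020 = 10.92

10.92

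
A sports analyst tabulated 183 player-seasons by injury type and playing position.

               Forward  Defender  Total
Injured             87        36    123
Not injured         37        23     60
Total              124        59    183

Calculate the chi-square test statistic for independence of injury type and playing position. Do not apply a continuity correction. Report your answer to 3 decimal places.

1.517

Grand total N = 183.
Expected counts (row total × column total / N):
  Injured, Forward: 123×124/183 = 83.3443
  Injured, Defender: 123×59/183 = 39.6557
  Not injured, Forward: 60×124/183 = 40.6557
  Not injured, Defender: 60×59/183 = 19.3443
Contributions (O − E)²/E:
  (87 − 83.3443)²/83.3443 = 0.1603
  (36 − 39.6557)²/39.6557 = 0.3370
  (37 − 40.6557)²/40.6557 = 0.3287
  (23 − 19.3443)²/19.3443 = 0.6909
χ² = 0.1603 + 0.3370 + 0.3287 + 0.6909 = 1.517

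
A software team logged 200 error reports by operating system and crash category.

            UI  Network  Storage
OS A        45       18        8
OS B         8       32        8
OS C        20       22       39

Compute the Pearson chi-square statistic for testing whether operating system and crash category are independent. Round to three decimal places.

Row totals: 71, 48, 81. Column totals: 73, 72, 55. Grand total N = 200.
Expected counts (row total × column total / N):
  OS A, UI: 71×73/200 = 25.9150
  OS A, Network: 71×72/200 = 25.5600
  OS A, Storage: 71×55/200 = 19.5250
  OS B, UI: 48×73/200 = 17.5200
  OS B, Network: 48×72/200 = 17.2800
  OS B, Storage: 48×55/200 = 13.2000
  OS C, UI: 81×73/200 = 29.5650
  OS C, Network: 81×72/200 = 29.1600
  OS C, Storage: 81×55/200 = 22.2750
Contributions (O − E)²/E:
  (45 − 25.9150)²/25.9150 = 14.0551
  (18 − 25.5600)²/25.5600 = 2.2361
  (8 − 19.5250)²/19.5250 = 6.8028
  (8 − 17.5200)²/17.5200 = 5.1730
  (32 − 17.2800)²/17.2800 = 12.5393
  (8 − 13.2000)²/13.2000 = 2.0485
  (20 − 29.5650)²/29.5650 = 3.0945
  (22 − 29.1600)²/29.1600 = 1.7581
  (39 − 22.2750)²/22.2750 = 12.5578
χ² = 14.0551 + 2.2361 + 6.8028 + 5.1730 + 12.5393 + 2.0485 + 3.0945 + 1.7581 + 12.5578 = 60.265

60.265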